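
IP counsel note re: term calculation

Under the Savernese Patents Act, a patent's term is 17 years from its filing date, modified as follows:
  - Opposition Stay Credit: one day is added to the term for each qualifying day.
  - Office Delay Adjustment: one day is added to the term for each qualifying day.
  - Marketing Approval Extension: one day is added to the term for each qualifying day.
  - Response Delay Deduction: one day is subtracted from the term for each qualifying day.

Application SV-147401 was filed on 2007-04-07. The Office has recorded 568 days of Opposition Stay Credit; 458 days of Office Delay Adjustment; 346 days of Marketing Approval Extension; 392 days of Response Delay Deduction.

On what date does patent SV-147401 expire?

Base term: filing date + 17 years → 7 April 2024.
Opposition Stay Credit: +568 days → 27 October 2025.
Office Delay Adjustment: +458 days → 28 January 2027.
Marketing Approval Extension: +346 days → 9 January 2028.
Response Delay Deduction: −392 days → 13 December 2026.

December 13, 2026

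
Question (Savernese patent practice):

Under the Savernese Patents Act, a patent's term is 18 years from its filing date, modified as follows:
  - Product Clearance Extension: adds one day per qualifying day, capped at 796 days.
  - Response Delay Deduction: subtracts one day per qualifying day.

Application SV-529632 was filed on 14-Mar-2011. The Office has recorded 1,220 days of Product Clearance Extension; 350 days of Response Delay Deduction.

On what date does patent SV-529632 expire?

Base term: filing date + 18 years → 14 March 2029.
Product Clearance Extension: 1220 days claimed exceeds the 796-day cap, so +796 days → 19 May 2031.
Response Delay Deduction: −350 days → 3 June 2030.

June 3, 2030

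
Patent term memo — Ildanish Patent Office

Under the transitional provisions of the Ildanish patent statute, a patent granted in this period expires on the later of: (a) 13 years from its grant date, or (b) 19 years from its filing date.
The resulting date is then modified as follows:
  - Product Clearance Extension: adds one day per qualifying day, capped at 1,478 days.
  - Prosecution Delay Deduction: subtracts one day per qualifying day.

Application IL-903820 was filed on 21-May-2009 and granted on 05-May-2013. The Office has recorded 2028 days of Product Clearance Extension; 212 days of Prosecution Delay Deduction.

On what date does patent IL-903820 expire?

November 8, 2031

(a) grant + 13 years → 5 May 2026.
(b) filing + 19 years → 21 May 2028.
Later of the two: 21 May 2028.
Product Clearance Extension: 2028 days claimed exceeds the 1478-day cap, so +1478 days → 7 June 2032.
Prosecution Delay Deduction: −212 days → 8 November 2031.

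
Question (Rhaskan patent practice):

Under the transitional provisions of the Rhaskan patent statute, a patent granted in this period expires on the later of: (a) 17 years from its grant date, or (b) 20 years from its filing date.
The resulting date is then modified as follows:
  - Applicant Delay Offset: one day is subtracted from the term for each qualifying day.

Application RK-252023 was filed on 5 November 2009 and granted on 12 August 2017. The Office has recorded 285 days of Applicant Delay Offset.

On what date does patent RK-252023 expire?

2033-10-31

(a) grant + 17 years → 12 August 2034.
(b) filing + 20 years → 5 November 2029.
Later of the two: 12 August 2034.
Applicant Delay Offset: −285 days → 31 October 2033.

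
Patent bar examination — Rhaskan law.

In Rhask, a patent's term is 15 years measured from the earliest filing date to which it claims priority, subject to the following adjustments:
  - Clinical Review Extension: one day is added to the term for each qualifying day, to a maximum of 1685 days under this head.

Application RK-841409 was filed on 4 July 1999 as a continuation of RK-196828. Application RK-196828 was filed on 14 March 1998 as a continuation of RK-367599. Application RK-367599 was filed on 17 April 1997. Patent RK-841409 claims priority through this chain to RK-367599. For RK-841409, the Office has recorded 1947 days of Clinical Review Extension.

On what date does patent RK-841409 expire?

Earliest priority filing: 17 April 1997.
Base term: 17 April 1997 + 15 years → 17 April 2012.
Clinical Review Extension: 1947 days claimed exceeds the 1685-day cap, so +1685 days → 27 November 2016.

November 27, 2016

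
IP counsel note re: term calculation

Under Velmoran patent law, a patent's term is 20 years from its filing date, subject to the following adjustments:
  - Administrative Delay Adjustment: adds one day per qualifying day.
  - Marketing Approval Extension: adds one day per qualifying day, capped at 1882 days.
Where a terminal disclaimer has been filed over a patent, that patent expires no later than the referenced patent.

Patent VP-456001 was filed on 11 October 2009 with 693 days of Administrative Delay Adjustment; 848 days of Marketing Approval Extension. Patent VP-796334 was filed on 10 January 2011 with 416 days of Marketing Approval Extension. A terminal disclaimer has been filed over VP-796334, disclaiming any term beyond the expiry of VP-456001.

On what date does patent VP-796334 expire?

Natural term of VP-796334:
  Base: filing + 20 years → 10 January 2031.
  Marketing Approval Extension: 416 days (within the 1882-day cap) → +416 days → 1 March 2032.
Expiry of referenced patent VP-456001:
  Base: filing + 20 years → 11 October 2029.
  Administrative Delay Adjustment: +693 days → 4 September 2031.
  Marketing Approval Extension: 848 days (within the 1882-day cap) → +848 days → 30 December 2033.
Terminal disclaimer: VP-796334 expires on the earlier of 1 March 2032 and 30 December 2033.

2032-03-01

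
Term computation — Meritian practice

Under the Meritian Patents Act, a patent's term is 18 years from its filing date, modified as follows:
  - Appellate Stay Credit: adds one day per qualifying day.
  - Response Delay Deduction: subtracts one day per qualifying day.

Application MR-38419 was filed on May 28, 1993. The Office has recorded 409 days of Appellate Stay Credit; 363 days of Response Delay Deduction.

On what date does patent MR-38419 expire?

Base term: filing date + 18 years → 28 May 2011.
Appellate Stay Credit: +409 days → 10 July 2012.
Response Delay Deduction: −363 days → 13 July 2011.

2011-07-13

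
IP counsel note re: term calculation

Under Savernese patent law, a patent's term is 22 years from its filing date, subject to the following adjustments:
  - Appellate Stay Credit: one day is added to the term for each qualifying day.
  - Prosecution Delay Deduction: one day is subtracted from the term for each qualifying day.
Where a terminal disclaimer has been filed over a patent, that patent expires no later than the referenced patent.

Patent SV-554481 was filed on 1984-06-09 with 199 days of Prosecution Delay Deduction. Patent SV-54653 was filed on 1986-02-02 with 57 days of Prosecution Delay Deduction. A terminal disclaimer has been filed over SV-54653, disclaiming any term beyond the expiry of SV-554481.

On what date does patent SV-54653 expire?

Natural term of SV-54653:
  Base: filing + 22 years → 2 February 2008.
  Prosecution Delay Deduction: −57 days → 7 December 2007.
Expiry of referenced patent SV-554481:
  Base: filing + 22 years → 9 June 2006.
  Prosecution Delay Deduction: −199 days → 22 November 2005.
Terminal disclaimer: SV-54653 expires on the earlier of 7 December 2007 and 22 November 2005.

2005-11-22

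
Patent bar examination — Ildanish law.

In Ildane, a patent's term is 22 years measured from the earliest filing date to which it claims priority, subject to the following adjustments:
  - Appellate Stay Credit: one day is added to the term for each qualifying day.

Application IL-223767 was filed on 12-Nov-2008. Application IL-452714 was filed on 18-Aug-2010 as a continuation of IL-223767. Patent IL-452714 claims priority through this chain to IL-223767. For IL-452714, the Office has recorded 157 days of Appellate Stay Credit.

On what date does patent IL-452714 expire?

Earliest priority filing: 12 November 2008.
Base term: 12 November 2008 + 22 years → 12 November 2030.
Appellate Stay Credit: +157 days → 18 April 2031.

2031-04-18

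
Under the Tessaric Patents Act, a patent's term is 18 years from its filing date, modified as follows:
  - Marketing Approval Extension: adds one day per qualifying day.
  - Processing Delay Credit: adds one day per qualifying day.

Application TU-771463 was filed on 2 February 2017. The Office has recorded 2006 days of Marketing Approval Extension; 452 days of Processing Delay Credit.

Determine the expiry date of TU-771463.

2041-10-26

Base term: filing date + 18 years → 2 February 2035.
Marketing Approval Extension: +2006 days → 31 July 2040.
Processing Delay Credit: +452 days → 26 October 2041.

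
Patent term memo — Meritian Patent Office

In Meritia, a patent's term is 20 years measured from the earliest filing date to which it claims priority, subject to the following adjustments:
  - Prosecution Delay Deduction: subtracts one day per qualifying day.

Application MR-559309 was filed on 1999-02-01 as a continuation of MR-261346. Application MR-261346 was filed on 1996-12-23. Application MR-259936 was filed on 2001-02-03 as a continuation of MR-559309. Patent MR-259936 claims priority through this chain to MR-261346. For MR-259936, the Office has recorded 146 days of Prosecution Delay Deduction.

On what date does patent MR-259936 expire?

Earliest priority filing: 23 December 1996.
Base term: 23 December 1996 + 20 years → 23 December 2016.
Prosecution Delay Deduction: −146 days → 30 July 2016.

July 30, 2016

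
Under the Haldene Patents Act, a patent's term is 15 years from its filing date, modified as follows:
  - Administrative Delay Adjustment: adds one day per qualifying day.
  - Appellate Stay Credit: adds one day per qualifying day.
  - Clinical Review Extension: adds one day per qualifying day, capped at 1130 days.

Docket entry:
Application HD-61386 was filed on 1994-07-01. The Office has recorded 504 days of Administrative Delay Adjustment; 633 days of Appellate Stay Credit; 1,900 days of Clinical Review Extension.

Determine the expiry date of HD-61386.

2015-09-15

Base term: filing date + 15 years → 1 July 2009.
Administrative Delay Adjustment: +504 days → 17 November 2010.
Appellate Stay Credit: +633 days → 11 August 2012.
Clinical Review Extension: 1900 days claimed exceeds the 1130-day cap, so +1130 days → 15 September 2015.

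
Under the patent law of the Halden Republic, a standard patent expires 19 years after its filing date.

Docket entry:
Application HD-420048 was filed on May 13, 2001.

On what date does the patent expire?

Filing date + 19 years → 13 May 2020.

May 13, 2020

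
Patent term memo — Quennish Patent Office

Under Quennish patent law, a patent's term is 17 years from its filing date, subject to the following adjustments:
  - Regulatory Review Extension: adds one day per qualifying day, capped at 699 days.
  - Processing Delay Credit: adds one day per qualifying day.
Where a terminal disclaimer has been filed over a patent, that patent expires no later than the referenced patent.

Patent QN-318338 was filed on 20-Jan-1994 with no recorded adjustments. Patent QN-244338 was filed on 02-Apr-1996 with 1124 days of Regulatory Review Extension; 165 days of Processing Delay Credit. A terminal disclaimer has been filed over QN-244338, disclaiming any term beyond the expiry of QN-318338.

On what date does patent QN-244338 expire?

January 20, 2011

Natural term of QN-244338:
  Base: filing + 17 years → 2 April 2013.
  Regulatory Review Extension: 1124 days claimed exceeds the 699-day cap, so +699 days → 2 March 2015.
  Processing Delay Credit: +165 days → 14 August 2015.
Expiry of referenced patent QN-318338:
  Base: filing + 17 years → 20 January 2011.
Terminal disclaimer: QN-244338 expires on the earlier of 14 August 2015 and 20 January 2011.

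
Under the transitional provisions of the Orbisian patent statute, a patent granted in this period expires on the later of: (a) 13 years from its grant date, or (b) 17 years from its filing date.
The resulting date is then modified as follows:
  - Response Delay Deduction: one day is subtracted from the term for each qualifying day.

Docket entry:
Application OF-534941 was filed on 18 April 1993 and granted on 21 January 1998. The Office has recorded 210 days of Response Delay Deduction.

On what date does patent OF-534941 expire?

2010-06-25

(a) grant + 13 years → 21 January 2011.
(b) filing + 17 years → 18 April 2010.
Later of the two: 21 January 2011.
Response Delay Deduction: −210 days → 25 June 2010.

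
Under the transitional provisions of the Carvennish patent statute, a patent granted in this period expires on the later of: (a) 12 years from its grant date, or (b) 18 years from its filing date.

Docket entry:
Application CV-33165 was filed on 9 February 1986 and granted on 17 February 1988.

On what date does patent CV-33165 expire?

(a) grant + 12 years → 17 February 2000.
(b) filing + 18 years → 9 February 2004.
Later of the two: 9 February 2004.

February 9, 2004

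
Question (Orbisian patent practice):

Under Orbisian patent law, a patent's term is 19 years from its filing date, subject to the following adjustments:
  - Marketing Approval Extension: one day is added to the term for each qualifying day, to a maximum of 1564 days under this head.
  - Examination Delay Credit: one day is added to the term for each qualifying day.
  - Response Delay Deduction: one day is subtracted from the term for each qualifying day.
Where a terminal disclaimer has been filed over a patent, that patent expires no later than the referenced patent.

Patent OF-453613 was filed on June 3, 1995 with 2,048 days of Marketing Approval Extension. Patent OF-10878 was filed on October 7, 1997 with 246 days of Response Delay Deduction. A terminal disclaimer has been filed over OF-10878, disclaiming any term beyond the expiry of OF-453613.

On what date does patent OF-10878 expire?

Natural term of OF-10878:
  Base: filing + 19 years → 7 October 2016.
  Response Delay Deduction: −246 days → 4 February 2016.
Expiry of referenced patent OF-453613:
  Base: filing + 19 years → 3 June 2014.
  Marketing Approval Extension: 2048 days claimed exceeds the 1564-day cap, so +1564 days → 14 September 2018.
Terminal disclaimer: OF-10878 expires on the earlier of 4 February 2016 and 14 September 2018.

February 4, 2016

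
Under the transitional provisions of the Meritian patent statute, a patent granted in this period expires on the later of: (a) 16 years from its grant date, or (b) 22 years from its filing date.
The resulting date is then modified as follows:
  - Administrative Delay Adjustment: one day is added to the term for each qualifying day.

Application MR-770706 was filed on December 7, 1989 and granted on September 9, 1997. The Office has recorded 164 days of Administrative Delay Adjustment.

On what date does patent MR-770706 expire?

(a) grant + 16 years → 9 September 2013.
(b) filing + 22 years → 7 December 2011.
Later of the two: 9 September 2013.
Administrative Delay Adjustment: +164 days → 20 February 2014.

February 20, 2014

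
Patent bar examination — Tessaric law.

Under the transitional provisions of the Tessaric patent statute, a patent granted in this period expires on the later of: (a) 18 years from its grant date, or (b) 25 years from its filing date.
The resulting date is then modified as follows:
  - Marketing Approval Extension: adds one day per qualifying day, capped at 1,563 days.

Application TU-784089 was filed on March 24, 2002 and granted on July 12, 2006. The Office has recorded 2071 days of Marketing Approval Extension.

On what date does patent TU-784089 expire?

(a) grant + 18 years → 12 July 2024.
(b) filing + 25 years → 24 March 2027.
Later of the two: 24 March 2027.
Marketing Approval Extension: 2071 days claimed exceeds the 1563-day cap, so +1563 days → 4 July 2031.

2031-07-04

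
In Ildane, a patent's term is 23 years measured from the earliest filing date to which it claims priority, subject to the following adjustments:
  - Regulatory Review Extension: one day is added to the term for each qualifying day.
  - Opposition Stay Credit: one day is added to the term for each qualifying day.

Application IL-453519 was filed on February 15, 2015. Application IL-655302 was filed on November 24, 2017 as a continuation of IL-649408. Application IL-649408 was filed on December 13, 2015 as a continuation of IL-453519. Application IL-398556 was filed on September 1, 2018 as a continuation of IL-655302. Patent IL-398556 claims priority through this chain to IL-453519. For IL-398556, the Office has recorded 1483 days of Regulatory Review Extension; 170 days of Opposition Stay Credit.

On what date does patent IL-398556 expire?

Earliest priority filing: 15 February 2015.
Base term: 15 February 2015 + 23 years → 15 February 2038.
Regulatory Review Extension: +1483 days → 9 March 2042.
Opposition Stay Credit: +170 days → 26 August 2042.

August 26, 2042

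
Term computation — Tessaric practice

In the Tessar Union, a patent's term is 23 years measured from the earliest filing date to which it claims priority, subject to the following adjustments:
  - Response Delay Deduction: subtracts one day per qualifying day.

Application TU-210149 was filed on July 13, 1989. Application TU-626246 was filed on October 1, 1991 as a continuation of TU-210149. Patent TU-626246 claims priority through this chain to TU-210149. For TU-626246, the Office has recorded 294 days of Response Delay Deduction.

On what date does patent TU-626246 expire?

Earliest priority filing: 13 July 1989.
Base term: 13 July 1989 + 23 years → 13 July 2012.
Response Delay Deduction: −294 days → 23 September 2011.

September 23, 2011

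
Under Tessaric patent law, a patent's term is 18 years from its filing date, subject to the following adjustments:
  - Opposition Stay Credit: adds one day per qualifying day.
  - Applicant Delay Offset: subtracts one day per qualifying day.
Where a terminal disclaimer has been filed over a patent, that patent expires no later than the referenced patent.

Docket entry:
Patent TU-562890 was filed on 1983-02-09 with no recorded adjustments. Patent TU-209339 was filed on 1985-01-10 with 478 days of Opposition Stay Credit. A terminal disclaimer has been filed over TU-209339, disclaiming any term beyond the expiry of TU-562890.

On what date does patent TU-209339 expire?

Natural term of TU-209339:
  Base: filing + 18 years → 10 January 2003.
  Opposition Stay Credit: +478 days → 2 May 2004.
Expiry of referenced patent TU-562890:
  Base: filing + 18 years → 9 February 2001.
Terminal disclaimer: TU-209339 expires on the earlier of 2 May 2004 and 9 February 2001.

2001-02-09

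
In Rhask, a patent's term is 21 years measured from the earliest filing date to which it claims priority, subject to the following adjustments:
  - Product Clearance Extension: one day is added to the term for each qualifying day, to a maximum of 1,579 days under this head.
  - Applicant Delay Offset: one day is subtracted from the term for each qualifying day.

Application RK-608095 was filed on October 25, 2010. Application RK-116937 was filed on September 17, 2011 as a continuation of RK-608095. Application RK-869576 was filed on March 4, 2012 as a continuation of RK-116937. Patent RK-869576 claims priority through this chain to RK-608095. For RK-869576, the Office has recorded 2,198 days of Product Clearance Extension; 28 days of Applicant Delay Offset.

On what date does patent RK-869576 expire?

Earliest priority filing: 25 October 2010.
Base term: 25 October 2010 + 21 years → 25 October 2031.
Product Clearance Extension: 2198 days claimed exceeds the 1579-day cap, so +1579 days → 20 February 2036.
Applicant Delay Offset: −28 days → 23 January 2036.

January 23, 2036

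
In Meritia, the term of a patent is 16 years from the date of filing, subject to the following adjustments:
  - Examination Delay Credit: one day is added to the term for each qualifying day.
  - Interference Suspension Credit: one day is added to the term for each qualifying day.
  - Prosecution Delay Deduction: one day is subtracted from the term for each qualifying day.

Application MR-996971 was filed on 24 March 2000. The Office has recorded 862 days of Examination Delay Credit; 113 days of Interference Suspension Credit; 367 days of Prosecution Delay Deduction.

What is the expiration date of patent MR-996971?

2017-11-22

Base term: filing date + 16 years → 24 March 2016.
Examination Delay Credit: +862 days → 3 August 2018.
Interference Suspension Credit: +113 days → 24 November 2018.
Prosecution Delay Deduction: −367 days → 22 November 2017.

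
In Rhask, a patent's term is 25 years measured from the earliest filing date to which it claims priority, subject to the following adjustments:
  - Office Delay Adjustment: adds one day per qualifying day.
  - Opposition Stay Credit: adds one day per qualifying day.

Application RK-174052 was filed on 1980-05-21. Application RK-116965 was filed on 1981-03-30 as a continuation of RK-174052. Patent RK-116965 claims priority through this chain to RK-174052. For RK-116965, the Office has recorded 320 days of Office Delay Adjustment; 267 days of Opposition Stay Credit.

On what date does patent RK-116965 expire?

2006-12-29

Earliest priority filing: 21 May 1980.
Base term: 21 May 1980 + 25 years → 21 May 2005.
Office Delay Adjustment: +320 days → 6 April 2006.
Opposition Stay Credit: +267 days → 29 December 2006.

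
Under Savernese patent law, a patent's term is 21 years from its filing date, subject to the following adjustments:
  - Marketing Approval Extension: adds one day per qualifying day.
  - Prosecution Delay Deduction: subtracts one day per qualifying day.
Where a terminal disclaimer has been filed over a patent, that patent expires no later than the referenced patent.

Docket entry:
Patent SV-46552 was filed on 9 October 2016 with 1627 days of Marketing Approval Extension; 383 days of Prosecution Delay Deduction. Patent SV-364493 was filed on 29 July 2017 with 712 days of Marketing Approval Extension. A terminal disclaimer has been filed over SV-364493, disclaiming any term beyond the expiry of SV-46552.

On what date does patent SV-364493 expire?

2040-07-10

Natural term of SV-364493:
  Base: filing + 21 years → 29 July 2038.
  Marketing Approval Extension: +712 days → 10 July 2040.
Expiry of referenced patent SV-46552:
  Base: filing + 21 years → 9 October 2037.
  Marketing Approval Extension: +1627 days → 24 March 2042.
  Prosecution Delay Deduction: −383 days → 6 March 2041.
Terminal disclaimer: SV-364493 expires on the earlier of 10 July 2040 and 6 March 2041.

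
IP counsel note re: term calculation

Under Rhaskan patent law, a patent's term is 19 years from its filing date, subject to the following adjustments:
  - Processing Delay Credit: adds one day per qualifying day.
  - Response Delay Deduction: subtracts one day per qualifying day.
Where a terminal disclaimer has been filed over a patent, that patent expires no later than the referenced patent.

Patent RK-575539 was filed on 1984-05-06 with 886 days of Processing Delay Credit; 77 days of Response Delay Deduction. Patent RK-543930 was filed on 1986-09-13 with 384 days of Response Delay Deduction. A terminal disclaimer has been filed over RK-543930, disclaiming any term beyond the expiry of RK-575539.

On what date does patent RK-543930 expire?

Natural term of RK-543930:
  Base: filing + 19 years → 13 September 2005.
  Response Delay Deduction: −384 days → 25 August 2004.
Expiry of referenced patent RK-575539:
  Base: filing + 19 years → 6 May 2003.
  Processing Delay Credit: +886 days → 8 October 2005.
  Response Delay Deduction: −77 days → 23 July 2005.
Terminal disclaimer: RK-543930 expires on the earlier of 25 August 2004 and 23 July 2005.

2004-08-25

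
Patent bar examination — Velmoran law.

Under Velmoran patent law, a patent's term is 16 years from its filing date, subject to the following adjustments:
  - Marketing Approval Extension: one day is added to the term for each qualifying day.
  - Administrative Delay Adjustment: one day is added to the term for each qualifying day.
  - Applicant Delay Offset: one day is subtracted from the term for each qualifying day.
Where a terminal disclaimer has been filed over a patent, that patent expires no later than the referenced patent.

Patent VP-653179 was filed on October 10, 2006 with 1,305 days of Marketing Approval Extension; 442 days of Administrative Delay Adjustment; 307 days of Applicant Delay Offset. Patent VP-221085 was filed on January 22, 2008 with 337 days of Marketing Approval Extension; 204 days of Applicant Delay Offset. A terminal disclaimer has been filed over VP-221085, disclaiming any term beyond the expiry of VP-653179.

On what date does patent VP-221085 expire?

Natural term of VP-221085:
  Base: filing + 16 years → 22 January 2024.
  Marketing Approval Extension: +337 days → 24 December 2024.
  Applicant Delay Offset: −204 days → 3 June 2024.
Expiry of referenced patent VP-653179:
  Base: filing + 16 years → 10 October 2022.
  Marketing Approval Extension: +1305 days → 7 May 2026.
  Administrative Delay Adjustment: +442 days → 23 July 2027.
  Applicant Delay Offset: −307 days → 19 September 2026.
Terminal disclaimer: VP-221085 expires on the earlier of 3 June 2024 and 19 September 2026.

June 3, 2024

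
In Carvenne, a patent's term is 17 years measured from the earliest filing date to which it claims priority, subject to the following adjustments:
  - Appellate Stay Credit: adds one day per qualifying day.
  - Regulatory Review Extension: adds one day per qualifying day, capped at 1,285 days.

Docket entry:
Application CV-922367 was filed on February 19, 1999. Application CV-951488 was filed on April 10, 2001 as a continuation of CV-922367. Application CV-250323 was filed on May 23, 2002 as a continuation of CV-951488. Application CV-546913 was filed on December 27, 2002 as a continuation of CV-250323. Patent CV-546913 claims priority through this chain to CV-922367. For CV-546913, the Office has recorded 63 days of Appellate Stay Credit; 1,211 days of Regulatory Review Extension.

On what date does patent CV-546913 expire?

Earliest priority filing: 19 February 1999.
Base term: 19 February 1999 + 17 years → 19 February 2016.
Appellate Stay Credit: +63 days → 22 April 2016.
Regulatory Review Extension: 1211 days (within the 1285-day cap) → +1211 days → 16 August 2019.

August 16, 2019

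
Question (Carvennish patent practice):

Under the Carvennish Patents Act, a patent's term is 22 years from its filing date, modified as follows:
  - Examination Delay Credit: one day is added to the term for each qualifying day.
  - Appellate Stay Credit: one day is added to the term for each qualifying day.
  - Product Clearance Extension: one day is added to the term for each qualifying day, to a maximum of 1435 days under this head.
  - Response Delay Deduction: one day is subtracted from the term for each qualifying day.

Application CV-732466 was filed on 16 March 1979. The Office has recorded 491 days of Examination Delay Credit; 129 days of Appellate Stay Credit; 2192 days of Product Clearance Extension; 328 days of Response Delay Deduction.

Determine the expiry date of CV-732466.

Base term: filing date + 22 years → 16 March 2001.
Examination Delay Credit: +491 days → 20 July 2002.
Appellate Stay Credit: +129 days → 26 November 2002.
Product Clearance Extension: 2192 days claimed exceeds the 1435-day cap, so +1435 days → 31 October 2006.
Response Delay Deduction: −328 days → 7 December 2005.

December 7, 2005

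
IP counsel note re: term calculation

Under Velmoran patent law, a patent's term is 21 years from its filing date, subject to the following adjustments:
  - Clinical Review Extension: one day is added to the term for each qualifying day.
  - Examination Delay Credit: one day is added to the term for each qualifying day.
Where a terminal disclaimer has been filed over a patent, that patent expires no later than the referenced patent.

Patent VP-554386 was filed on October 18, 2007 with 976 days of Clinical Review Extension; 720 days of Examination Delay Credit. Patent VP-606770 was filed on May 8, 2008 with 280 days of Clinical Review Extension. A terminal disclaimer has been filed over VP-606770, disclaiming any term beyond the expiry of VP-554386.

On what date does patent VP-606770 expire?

Natural term of VP-606770:
  Base: filing + 21 years → 8 May 2029.
  Clinical Review Extension: +280 days → 12 February 2030.
Expiry of referenced patent VP-554386:
  Base: filing + 21 years → 18 October 2028.
  Clinical Review Extension: +976 days → 21 June 2031.
  Examination Delay Credit: +720 days → 10 June 2033.
Terminal disclaimer: VP-606770 expires on the earlier of 12 February 2030 and 10 June 2033.

February 12, 2030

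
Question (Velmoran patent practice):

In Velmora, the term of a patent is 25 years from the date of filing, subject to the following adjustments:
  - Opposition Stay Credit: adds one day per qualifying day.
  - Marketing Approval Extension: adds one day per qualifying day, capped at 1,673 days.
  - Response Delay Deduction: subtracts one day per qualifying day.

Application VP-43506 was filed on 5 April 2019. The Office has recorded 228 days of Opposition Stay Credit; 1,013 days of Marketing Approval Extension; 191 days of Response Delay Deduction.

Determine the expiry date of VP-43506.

Base term: filing date + 25 years → 5 April 2044.
Opposition Stay Credit: +228 days → 19 November 2044.
Marketing Approval Extension: 1013 days (within the 1673-day cap) → +1013 days → 29 August 2047.
Response Delay Deduction: −191 days → 19 February 2047.

February 19, 2047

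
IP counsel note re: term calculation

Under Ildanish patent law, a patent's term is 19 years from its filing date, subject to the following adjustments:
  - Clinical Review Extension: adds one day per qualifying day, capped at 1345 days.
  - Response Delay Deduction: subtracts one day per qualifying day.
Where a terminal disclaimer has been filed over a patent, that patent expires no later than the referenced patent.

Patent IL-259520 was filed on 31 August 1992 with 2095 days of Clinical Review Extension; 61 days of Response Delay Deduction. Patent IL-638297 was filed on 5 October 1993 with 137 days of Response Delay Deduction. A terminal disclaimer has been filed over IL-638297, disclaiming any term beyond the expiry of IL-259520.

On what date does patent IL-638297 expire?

2012-05-21

Natural term of IL-638297:
  Base: filing + 19 years → 5 October 2012.
  Response Delay Deduction: −137 days → 21 May 2012.
Expiry of referenced patent IL-259520:
  Base: filing + 19 years → 31 August 2011.
  Clinical Review Extension: 2095 days claimed exceeds the 1345-day cap, so +1345 days → 7 May 2015.
  Response Delay Deduction: −61 days → 7 March 2015.
Terminal disclaimer: IL-638297 expires on the earlier of 21 May 2012 and 7 March 2015.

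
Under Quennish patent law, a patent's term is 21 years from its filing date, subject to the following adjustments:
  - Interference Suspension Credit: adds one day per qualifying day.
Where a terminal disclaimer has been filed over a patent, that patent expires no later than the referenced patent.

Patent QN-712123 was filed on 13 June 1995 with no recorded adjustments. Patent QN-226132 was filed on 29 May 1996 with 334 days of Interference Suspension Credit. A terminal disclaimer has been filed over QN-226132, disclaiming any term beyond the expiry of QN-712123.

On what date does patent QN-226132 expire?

2016-06-13

Natural term of QN-226132:
  Base: filing + 21 years → 29 May 2017.
  Interference Suspension Credit: +334 days → 28 April 2018.
Expiry of referenced patent QN-712123:
  Base: filing + 21 years → 13 June 2016.
Terminal disclaimer: QN-226132 expires on the earlier of 28 April 2018 and 13 June 2016.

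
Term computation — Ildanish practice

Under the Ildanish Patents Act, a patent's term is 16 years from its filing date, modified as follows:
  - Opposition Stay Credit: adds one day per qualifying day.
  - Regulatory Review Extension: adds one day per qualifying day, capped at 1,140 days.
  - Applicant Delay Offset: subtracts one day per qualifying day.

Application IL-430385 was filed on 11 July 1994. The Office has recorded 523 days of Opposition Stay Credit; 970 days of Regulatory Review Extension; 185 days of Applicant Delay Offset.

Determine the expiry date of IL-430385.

February 8, 2014

Base term: filing date + 16 years → 11 July 2010.
Opposition Stay Credit: +523 days → 16 December 2011.
Regulatory Review Extension: 970 days (within the 1140-day cap) → +970 days → 12 August 2014.
Applicant Delay Offset: −185 days → 8 February 2014.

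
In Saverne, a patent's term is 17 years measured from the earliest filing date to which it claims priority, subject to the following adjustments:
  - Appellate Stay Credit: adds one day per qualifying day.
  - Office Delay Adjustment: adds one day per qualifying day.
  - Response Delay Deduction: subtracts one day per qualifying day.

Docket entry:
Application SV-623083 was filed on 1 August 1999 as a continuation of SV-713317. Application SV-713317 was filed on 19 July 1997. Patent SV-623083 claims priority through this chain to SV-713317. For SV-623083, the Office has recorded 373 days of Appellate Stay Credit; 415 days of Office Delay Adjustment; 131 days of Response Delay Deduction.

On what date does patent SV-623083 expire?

Earliest priority filing: 19 July 1997.
Base term: 19 July 1997 + 17 years → 19 July 2014.
Appellate Stay Credit: +373 days → 27 July 2015.
Office Delay Adjustment: +415 days → 14 September 2016.
Response Delay Deduction: −131 days → 6 May 2016.

May 6, 2016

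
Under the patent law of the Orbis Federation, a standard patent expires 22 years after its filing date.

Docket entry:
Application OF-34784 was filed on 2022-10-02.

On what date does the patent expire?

2044-10-02

Filing date + 22 years → 2 October 2044.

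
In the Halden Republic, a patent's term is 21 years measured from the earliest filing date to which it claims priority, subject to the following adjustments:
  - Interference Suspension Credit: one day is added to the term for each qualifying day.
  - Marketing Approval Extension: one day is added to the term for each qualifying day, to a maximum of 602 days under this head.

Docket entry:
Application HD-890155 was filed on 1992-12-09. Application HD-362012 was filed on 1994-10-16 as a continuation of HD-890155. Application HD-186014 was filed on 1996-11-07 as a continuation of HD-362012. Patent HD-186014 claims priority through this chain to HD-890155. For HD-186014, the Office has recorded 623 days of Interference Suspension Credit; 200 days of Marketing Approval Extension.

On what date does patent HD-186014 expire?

Earliest priority filing: 9 December 1992.
Base term: 9 December 1992 + 21 years → 9 December 2013.
Interference Suspension Credit: +623 days → 24 August 2015.
Marketing Approval Extension: 200 days (within the 602-day cap) → +200 days → 11 March 2016.

2016-03-11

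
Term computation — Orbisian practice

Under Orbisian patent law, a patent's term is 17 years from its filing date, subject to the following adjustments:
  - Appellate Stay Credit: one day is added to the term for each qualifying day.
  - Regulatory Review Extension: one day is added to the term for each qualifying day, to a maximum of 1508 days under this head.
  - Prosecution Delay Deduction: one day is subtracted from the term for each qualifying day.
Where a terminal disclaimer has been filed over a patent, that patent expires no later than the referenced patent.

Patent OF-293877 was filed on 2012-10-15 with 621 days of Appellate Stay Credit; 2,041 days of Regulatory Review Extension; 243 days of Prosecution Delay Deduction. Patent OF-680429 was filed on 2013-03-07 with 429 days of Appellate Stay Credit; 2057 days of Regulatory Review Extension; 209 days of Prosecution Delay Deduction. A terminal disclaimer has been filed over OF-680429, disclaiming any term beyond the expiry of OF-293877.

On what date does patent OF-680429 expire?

Natural term of OF-680429:
  Base: filing + 17 years → 7 March 2030.
  Appellate Stay Credit: +429 days → 10 May 2031.
  Regulatory Review Extension: 2057 days claimed exceeds the 1508-day cap, so +1508 days → 26 June 2035.
  Prosecution Delay Deduction: −209 days → 29 November 2034.
Expiry of referenced patent OF-293877:
  Base: filing + 17 years → 15 October 2029.
  Appellate Stay Credit: +621 days → 28 June 2031.
  Regulatory Review Extension: 2041 days claimed exceeds the 1508-day cap, so +1508 days → 14 August 2035.
  Prosecution Delay Deduction: −243 days → 14 December 2034.
Terminal disclaimer: OF-680429 expires on the earlier of 29 November 2034 and 14 December 2034.

November 29, 2034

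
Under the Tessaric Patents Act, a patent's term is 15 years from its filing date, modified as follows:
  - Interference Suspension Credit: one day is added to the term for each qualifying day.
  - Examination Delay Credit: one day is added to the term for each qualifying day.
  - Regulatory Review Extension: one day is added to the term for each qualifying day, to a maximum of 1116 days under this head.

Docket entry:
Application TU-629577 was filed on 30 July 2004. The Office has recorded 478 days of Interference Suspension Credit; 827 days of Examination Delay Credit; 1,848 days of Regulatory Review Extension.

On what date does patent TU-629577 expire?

Base term: filing date + 15 years → 30 July 2019.
Interference Suspension Credit: +478 days → 19 November 2020.
Examination Delay Credit: +827 days → 24 February 2023.
Regulatory Review Extension: 1848 days claimed exceeds the 1116-day cap, so +1116 days → 16 March 2026.

March 16, 2026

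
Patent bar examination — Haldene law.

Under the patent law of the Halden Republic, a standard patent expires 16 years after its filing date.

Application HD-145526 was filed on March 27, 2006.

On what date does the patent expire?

Filing date + 16 years → 27 March 2022.

March 27, 2022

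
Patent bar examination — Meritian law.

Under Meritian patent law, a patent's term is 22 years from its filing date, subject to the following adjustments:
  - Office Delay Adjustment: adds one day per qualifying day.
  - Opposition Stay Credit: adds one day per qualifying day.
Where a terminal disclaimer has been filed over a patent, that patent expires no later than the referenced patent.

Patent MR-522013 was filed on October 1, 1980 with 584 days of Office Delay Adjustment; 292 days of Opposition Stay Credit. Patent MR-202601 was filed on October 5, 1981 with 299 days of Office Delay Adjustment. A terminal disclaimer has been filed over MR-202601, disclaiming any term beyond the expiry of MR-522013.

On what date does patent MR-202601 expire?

2004-07-30

Natural term of MR-202601:
  Base: filing + 22 years → 5 October 2003.
  Office Delay Adjustment: +299 days → 30 July 2004.
Expiry of referenced patent MR-522013:
  Base: filing + 22 years → 1 October 2002.
  Office Delay Adjustment: +584 days → 7 May 2004.
  Opposition Stay Credit: +292 days → 23 February 2005.
Terminal disclaimer: MR-202601 expires on the earlier of 30 July 2004 and 23 February 2005.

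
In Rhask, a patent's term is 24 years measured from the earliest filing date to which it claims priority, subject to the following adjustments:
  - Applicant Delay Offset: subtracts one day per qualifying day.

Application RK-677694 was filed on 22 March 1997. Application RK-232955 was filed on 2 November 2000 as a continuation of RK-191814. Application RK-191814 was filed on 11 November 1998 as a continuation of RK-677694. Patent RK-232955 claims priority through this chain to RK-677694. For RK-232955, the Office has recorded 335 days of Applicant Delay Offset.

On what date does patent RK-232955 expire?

Earliest priority filing: 22 March 1997.
Base term: 22 March 1997 + 24 years → 22 March 2021.
Applicant Delay Offset: −335 days → 21 April 2020.

2020-04-21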